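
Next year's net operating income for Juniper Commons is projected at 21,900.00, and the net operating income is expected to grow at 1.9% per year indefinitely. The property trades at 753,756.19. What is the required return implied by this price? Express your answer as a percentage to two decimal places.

4.81%

P = D₁/(r − g) ⇒ r = D₁/P + g = 21,900.0000/753,756.19 + 0.019 = 0.029054 + 0.019 = 0.048054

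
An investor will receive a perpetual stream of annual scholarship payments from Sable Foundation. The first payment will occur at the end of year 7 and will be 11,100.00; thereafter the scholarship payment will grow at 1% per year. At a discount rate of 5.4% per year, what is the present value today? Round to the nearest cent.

184003.73

Value at end of year 6: C₁ / (r − g) = 11,100.00 / (0.054 − 0.01) = 252,272.7273
Discount to today: PV = 252,272.7273 / (1 + 0.054)^6 = 252,272.7273 / 1.371020 = 184,003.73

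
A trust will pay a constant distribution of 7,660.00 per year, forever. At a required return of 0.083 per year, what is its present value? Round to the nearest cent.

Level perpetuity: PV = C / r = 7,660.00 / 0.083 = 92,289.16

92289.16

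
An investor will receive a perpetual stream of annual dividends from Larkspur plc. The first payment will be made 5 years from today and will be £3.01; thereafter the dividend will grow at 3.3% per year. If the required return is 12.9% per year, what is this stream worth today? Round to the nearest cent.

£19.30

Value at end of year 4: C₁ / (r − g) = £3.01 / (0.129 − 0.033) = £31.3542
Discount to today: PV = £31.3542 / (1 + 0.129)^4 = £31.3542 / 1.624710 = £19.30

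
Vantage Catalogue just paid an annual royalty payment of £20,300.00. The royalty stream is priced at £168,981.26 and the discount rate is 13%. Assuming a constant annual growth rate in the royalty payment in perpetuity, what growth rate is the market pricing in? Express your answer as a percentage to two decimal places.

0.88%

P = D₀(1+g)/(r−g) ⇒ P(r−g) = D₀(1+g) ⇒ g(P+D₀) = P·r − D₀
g = (P·r − D₀)/(P + D₀) = (£168,981.26×0.13 − £20,300.00) / (£168,981.26 + £20,300.00) = 0.008810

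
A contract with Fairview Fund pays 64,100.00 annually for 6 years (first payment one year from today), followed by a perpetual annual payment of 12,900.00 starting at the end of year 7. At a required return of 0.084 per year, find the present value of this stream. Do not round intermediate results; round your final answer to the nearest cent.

PV of 6-year annuity: 64,100.00 × [1 − (1+0.084)^−6] / 0.084 = 292764.83833
Perpetuity value at year 6: 12,900.00 / 0.084 = 153571.42857
PV of perpetuity: 153571.42857 / (1+0.084)^6 = 94653.07577
Total PV = 292764.83833 + 94653.07577 = 387417.91410

387417.91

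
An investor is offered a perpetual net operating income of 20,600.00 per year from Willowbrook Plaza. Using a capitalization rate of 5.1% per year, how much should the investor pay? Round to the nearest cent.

Level perpetuity: PV = C / r = 20,600.00 / 0.051 = 403,921.57

403921.57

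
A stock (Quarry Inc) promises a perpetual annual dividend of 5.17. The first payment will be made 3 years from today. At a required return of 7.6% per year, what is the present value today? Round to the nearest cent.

Value at end of year 2: C / r = 5.17 / 0.076 = 68.0263
Discount to today: PV = 68.0263 / (1 + 0.076)^2 = 68.0263 / 1.157776 = 58.76

58.76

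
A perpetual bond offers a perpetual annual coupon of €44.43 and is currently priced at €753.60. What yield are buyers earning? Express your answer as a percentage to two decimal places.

P = C/r ⇒ r = C/P = €44.43/€753.60 = 0.058957

5.90%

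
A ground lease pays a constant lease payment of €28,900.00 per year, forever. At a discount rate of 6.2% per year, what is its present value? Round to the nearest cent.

€466129.03

Level perpetuity: PV = C / r = €28,900.00 / 0.062 = €466,129.03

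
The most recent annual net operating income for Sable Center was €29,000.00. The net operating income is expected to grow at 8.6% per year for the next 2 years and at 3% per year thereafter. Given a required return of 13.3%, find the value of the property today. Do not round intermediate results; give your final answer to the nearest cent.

€320879.92

D_1 = 31494.00000
D_2 = 34202.48400
Terminal value at year 2: TV = D_2×(1+g_2)/(r−g_2) = 35228.55852/0.103 = 342024.84000
P_0 = D_1/(1+r)^1 + D_2/(1+r)^2 + TV/(1+r)^2
    = 27796.99912 + 26643.90207 + 266439.02067 = 320879.92185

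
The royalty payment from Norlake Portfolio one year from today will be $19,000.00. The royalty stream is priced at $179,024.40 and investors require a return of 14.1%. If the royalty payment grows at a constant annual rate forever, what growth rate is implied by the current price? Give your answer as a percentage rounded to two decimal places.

3.49%

P = D₁/(r−g) ⇒ g = r − D₁/P = 0.141 − $19,000.00/$179,024.40 = 0.034869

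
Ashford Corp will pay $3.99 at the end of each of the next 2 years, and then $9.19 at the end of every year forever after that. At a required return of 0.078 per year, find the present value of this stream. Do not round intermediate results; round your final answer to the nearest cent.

$108.52

PV of 2-year annuity: $3.99 × [1 − (1+0.078)^−2] / 0.078 = 7.13479
Perpetuity value at year 2: $9.19 / 0.078 = 117.82051
PV of perpetuity: 117.82051 / (1+0.078)^2 = 101.38726
Total PV = 7.13479 + 101.38726 = 108.52205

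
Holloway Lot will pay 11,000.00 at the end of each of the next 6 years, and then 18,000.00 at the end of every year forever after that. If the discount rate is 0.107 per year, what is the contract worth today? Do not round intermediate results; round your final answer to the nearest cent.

PV of 6-year annuity: 11,000.00 × [1 − (1+0.107)^−6] / 0.107 = 46940.87629
Perpetuity value at year 6: 18,000.00 / 0.107 = 168224.29907
PV of perpetuity: 168224.29907 / (1+0.107)^6 = 91411.95605
Total PV = 46940.87629 + 91411.95605 = 138352.83234

138352.83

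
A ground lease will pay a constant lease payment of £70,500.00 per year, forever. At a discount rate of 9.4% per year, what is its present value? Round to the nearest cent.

£750000.00

Level perpetuity: PV = C / r = £70,500.00 / 0.094 = £750,000.00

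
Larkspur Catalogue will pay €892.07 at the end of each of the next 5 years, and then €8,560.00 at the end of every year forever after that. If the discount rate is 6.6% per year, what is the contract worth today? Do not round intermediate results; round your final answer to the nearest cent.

PV of 5-year annuity: €892.07 × [1 − (1+0.066)^−5] / 0.066 = 3697.17334
Perpetuity value at year 5: €8,560.00 / 0.066 = 129696.96970
PV of perpetuity: 129696.96970 / (1+0.066)^5 = 94220.15312
Total PV = 3697.17334 + 94220.15312 = 97917.32646

€97917.33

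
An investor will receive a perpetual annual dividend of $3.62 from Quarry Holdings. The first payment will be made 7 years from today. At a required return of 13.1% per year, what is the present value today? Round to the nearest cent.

Value at end of year 6: C / r = $3.62 / 0.131 = $27.6336
Discount to today: PV = $27.6336 / (1 + 0.131)^6 = $27.6336 / 2.093031 = $13.20

$13.20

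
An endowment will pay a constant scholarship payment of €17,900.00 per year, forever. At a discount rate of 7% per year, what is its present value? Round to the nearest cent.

Level perpetuity: PV = C / r = €17,900.00 / 0.07 = €255,714.29

€255714.29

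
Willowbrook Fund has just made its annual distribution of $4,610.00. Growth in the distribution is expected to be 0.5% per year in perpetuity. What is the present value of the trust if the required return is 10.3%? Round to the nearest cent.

D₁ = D₀ × (1 + g) = $4,610.00 × 1.005 = $4,633.0500
Growing perpetuity: P = D₁ / (r − g) = $4,633.0500 / (0.103 − 0.005) = $47,276.02

$47276.02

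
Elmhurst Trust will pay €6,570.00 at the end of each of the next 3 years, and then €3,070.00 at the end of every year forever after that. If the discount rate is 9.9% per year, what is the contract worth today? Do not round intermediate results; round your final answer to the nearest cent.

PV of 3-year annuity: €6,570.00 × [1 − (1+0.099)^−3] / 0.099 = 16367.42474
Perpetuity value at year 3: €3,070.00 / 0.099 = 31010.10101
PV of perpetuity: 31010.10101 / (1+0.099)^3 = 23362.00452
Total PV = 16367.42474 + 23362.00452 = 39729.42926

€39729.43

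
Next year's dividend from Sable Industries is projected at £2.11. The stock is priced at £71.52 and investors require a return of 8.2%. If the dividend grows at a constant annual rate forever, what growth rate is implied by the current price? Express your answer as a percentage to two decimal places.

P = D₁/(r−g) ⇒ g = r − D₁/P = 0.082 − £2.11/£71.52 = 0.052498

5.25%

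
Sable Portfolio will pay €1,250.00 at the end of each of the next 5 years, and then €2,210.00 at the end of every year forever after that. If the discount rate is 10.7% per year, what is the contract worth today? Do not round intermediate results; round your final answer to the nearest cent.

PV of 5-year annuity: €1,250.00 × [1 − (1+0.107)^−5] / 0.107 = 4654.94887
Perpetuity value at year 5: €2,210.00 / 0.107 = 20654.20561
PV of perpetuity: 20654.20561 / (1+0.107)^5 = 12424.25601
Total PV = 4654.94887 + 12424.25601 = 17079.20488

€17079.20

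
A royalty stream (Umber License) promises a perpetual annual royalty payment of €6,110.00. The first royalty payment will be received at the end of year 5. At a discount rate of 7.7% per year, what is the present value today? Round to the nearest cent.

Value at end of year 4: C / r = €6,110.00 / 0.077 = €79,350.6494
Discount to today: PV = €79,350.6494 / (1 + 0.077)^4 = €79,350.6494 / 1.345435 = €58,977.68

€58977.68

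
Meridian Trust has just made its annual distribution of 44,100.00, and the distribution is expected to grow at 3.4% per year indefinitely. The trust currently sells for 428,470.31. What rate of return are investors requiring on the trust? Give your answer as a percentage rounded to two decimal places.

14.04%

D₁ = 44,100.00 × 1.034 = 45,599.4000
P = D₁/(r − g) ⇒ r = D₁/P + g = 45,599.4000/428,470.31 + 0.034 = 0.106424 + 0.034 = 0.140424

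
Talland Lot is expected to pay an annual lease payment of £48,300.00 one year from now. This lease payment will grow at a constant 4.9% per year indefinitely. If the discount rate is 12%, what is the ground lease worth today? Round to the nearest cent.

£680281.69

Growing perpetuity: P = D₁ / (r − g) = £48,300.0000 / (0.12 − 0.049) = £680,281.69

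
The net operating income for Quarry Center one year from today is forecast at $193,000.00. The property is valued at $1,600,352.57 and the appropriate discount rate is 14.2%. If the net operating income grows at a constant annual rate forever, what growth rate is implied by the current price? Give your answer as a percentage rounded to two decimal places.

2.14%

P = D₁/(r−g) ⇒ g = r − D₁/P = 0.142 − $193,000.00/$1,600,352.57 = 0.021402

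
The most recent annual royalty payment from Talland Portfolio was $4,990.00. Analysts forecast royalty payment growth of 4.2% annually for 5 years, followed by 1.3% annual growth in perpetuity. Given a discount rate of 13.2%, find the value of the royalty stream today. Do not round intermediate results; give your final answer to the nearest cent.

D_1 = 5199.58000
D_2 = 5417.96236
D_3 = 5645.51678
D_4 = 5882.62848
D_5 = 6129.69888
Terminal value at year 5: TV = D_5×(1+g_2)/(r−g_2) = 6209.38497/0.119 = 52179.70559
P_0 = D_1/(1+r)^1 + D_2/(1+r)^2 + D_3/(1+r)^3 + D_4/(1+r)^4 + D_5/(1+r)^5 + TV/(1+r)^5
    = 4593.26855 + 4228.07936 + 3891.92464 + 3582.49600 + 3297.66858 + 28071.75017 = 47665.18729

$47665.19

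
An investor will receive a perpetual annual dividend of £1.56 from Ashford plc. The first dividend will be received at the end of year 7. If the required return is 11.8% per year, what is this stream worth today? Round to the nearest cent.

£6.77

Value at end of year 6: C / r = £1.56 / 0.118 = £13.2203
Discount to today: PV = £13.2203 / (1 + 0.118)^6 = £13.2203 / 1.952769 = £6.77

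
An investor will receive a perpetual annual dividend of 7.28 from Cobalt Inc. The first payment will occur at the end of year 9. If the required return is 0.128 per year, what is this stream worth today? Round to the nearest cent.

21.70

Value at end of year 8: C / r = 7.28 / 0.128 = 56.8750
Discount to today: PV = 56.8750 / (1 + 0.128)^8 = 56.8750 / 2.621035 = 21.70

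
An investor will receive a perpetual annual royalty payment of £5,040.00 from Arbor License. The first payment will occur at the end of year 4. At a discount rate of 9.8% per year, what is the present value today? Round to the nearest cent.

Value at end of year 3: C / r = £5,040.00 / 0.098 = £51,428.5714
Discount to today: PV = £51,428.5714 / (1 + 0.098)^3 = £51,428.5714 / 1.323753 = £38,850.57

£38850.57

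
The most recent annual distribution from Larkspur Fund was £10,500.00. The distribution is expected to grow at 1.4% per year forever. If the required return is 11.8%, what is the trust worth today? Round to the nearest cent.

D₁ = D₀ × (1 + g) = £10,500.00 × 1.014 = £10,647.0000
Growing perpetuity: P = D₁ / (r − g) = £10,647.0000 / (0.118 − 0.014) = £102,375.00

£102375.00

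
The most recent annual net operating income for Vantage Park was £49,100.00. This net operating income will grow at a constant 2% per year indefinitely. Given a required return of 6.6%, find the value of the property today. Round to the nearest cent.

£1088739.13

D₁ = D₀ × (1 + g) = £49,100.00 × 1.02 = £50,082.0000
Growing perpetuity: P = D₁ / (r − g) = £50,082.0000 / (0.066 − 0.02) = £1,088,739.13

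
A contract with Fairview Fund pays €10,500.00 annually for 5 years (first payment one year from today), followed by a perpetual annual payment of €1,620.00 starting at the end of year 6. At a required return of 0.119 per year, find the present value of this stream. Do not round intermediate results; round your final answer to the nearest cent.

PV of 5-year annuity: €10,500.00 × [1 − (1+0.119)^−5] / 0.119 = 37944.10494
Perpetuity value at year 5: €1,620.00 / 0.119 = 13613.44538
PV of perpetuity: 13613.44538 / (1+0.119)^5 = 7759.21205
Total PV = 37944.10494 + 7759.21205 = 45703.31698

€45703.32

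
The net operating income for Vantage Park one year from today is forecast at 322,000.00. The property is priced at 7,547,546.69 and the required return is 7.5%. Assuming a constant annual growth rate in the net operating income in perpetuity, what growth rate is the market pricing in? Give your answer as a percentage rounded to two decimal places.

P = D₁/(r−g) ⇒ g = r − D₁/P = 0.075 − 322,000.00/7,547,546.69 = 0.032337

3.23%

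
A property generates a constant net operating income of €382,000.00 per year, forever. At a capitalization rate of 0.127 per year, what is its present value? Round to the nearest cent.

Level perpetuity: PV = C / r = €382,000.00 / 0.127 = €3,007,874.02

€3007874.02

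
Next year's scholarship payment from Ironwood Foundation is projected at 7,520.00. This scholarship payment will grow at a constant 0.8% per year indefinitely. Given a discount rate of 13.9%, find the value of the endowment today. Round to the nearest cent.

Growing perpetuity: P = D₁ / (r − g) = 7,520.0000 / (0.139 − 0.008) = 57,404.58

57404.58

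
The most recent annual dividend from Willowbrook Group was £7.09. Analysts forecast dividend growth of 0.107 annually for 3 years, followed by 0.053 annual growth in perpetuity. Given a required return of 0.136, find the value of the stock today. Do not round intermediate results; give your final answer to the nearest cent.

D_1 = 7.84863
D_2 = 8.68843
D_3 = 9.61810
Terminal value at year 3: TV = D_3×(1+g_2)/(r−g_2) = 10.12785/0.083 = 122.02235
P_0 = D_1/(1+r)^1 + D_2/(1+r)^2 + D_3/(1+r)^3 + TV/(1+r)^3
    = 6.90901 + 6.73263 + 6.56076 + 83.23469 = 103.43709

£103.44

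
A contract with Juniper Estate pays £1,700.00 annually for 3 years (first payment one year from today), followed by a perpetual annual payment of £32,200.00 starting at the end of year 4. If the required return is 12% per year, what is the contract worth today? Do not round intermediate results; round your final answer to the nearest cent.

£195077.48

PV of 3-year annuity: £1,700.00 × [1 − (1+0.12)^−3] / 0.12 = 4083.11316
Perpetuity value at year 3: £32,200.00 / 0.12 = 268333.33333
PV of perpetuity: 268333.33333 / (1+0.12)^3 = 190994.36650
Total PV = 4083.11316 + 190994.36650 = 195077.47965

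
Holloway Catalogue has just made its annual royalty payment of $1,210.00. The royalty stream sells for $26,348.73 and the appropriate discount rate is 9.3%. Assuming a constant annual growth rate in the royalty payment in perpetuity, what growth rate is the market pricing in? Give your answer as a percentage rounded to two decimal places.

4.50%

P = D₀(1+g)/(r−g) ⇒ P(r−g) = D₀(1+g) ⇒ g(P+D₀) = P·r − D₀
g = (P·r − D₀)/(P + D₀) = ($26,348.73×0.093 − $1,210.00) / ($26,348.73 + $1,210.00) = 0.045010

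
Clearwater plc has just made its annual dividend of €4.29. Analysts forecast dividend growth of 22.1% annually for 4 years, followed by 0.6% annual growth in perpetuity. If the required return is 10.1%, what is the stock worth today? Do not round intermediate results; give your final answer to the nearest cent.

€91.09

D_1 = 5.23809
D_2 = 6.39571
D_3 = 7.80916
D_4 = 9.53498
Terminal value at year 4: TV = D_4×(1+g_2)/(r−g_2) = 9.59219/0.095 = 100.97046
P_0 = D_1/(1+r)^1 + D_2/(1+r)^2 + D_3/(1+r)^3 + D_4/(1+r)^4 + TV/(1+r)^4
    = 4.75757 + 5.27611 + 5.85116 + 6.48889 + 68.71397 = 91.08772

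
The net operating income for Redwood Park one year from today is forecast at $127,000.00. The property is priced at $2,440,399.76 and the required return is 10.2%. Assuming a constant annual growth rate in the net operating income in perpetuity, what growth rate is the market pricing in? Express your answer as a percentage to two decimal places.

P = D₁/(r−g) ⇒ g = r − D₁/P = 0.102 − $127,000.00/$2,440,399.76 = 0.049959

5.00%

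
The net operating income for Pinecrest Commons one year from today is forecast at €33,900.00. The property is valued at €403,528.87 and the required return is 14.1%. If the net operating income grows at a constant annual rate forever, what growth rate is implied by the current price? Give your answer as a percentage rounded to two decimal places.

P = D₁/(r−g) ⇒ g = r − D₁/P = 0.141 − €33,900.00/€403,528.87 = 0.056991

5.70%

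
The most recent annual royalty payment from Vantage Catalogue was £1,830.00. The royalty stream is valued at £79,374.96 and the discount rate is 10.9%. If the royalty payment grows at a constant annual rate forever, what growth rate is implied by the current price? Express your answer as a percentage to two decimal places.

P = D₀(1+g)/(r−g) ⇒ P(r−g) = D₀(1+g) ⇒ g(P+D₀) = P·r − D₀
g = (P·r − D₀)/(P + D₀) = (£79,374.96×0.109 − £1,830.00) / (£79,374.96 + £1,830.00) = 0.084008

8.40%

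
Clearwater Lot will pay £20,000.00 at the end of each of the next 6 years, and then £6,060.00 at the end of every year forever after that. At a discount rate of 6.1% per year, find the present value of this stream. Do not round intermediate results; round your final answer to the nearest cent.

PV of 6-year annuity: £20,000.00 × [1 − (1+0.061)^−6] / 0.061 = 98038.24907
Perpetuity value at year 6: £6,060.00 / 0.061 = 99344.26230
PV of perpetuity: 99344.26230 / (1+0.061)^6 = 69638.67283
Total PV = 98038.24907 + 69638.67283 = 167676.92190

£167676.92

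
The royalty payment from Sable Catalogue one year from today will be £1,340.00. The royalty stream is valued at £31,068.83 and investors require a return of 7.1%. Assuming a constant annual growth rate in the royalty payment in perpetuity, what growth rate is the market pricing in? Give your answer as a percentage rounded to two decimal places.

P = D₁/(r−g) ⇒ g = r − D₁/P = 0.071 − £1,340.00/£31,068.83 = 0.027870

2.79%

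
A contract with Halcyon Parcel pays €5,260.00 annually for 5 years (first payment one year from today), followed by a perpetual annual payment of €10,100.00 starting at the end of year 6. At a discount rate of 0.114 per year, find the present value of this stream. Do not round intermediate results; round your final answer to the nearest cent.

PV of 5-year annuity: €5,260.00 × [1 − (1+0.114)^−5] / 0.114 = 19246.37948
Perpetuity value at year 5: €10,100.00 / 0.114 = 88596.49123
PV of perpetuity: 88596.49123 / (1+0.114)^5 = 51640.51542
Total PV = 19246.37948 + 51640.51542 = 70886.89490

€70886.89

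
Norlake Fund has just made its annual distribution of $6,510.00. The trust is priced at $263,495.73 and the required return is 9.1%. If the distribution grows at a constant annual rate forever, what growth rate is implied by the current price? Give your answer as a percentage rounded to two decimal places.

P = D₀(1+g)/(r−g) ⇒ P(r−g) = D₀(1+g) ⇒ g(P+D₀) = P·r − D₀
g = (P·r − D₀)/(P + D₀) = ($263,495.73×0.091 − $6,510.00) / ($263,495.73 + $6,510.00) = 0.064695

6.47%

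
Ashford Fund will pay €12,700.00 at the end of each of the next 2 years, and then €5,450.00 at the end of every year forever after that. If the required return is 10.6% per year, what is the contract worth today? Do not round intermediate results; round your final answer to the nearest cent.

€63897.15

PV of 2-year annuity: €12,700.00 × [1 − (1+0.106)^−2] / 0.106 = 21865.11842
Perpetuity value at year 2: €5,450.00 / 0.106 = 51415.09434
PV of perpetuity: 51415.09434 / (1+0.106)^2 = 42032.03171
Total PV = 21865.11842 + 42032.03171 = 63897.15013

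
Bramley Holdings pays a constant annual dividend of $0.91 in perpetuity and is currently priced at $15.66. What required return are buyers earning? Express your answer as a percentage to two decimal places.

5.81%

P = C/r ⇒ r = C/P = $0.91/$15.66 = 0.058110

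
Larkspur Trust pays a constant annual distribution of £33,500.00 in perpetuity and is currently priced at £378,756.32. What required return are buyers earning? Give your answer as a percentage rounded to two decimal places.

P = C/r ⇒ r = C/P = £33,500.00/£378,756.32 = 0.088447

8.84%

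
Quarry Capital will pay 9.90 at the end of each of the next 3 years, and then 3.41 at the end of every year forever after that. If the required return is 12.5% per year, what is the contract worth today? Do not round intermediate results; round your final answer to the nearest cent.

42.73

PV of 3-year annuity: 9.90 × [1 − (1+0.125)^−3] / 0.125 = 23.57531
Perpetuity value at year 3: 3.41 / 0.125 = 27.28000
PV of perpetuity: 27.28000 / (1+0.125)^3 = 19.15962
Total PV = 23.57531 + 19.15962 = 42.73492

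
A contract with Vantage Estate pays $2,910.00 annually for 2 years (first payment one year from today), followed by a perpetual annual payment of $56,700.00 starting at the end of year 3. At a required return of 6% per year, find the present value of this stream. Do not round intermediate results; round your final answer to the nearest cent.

PV of 2-year annuity: $2,910.00 × [1 − (1+0.06)^−2] / 0.06 = 5335.17266
Perpetuity value at year 2: $56,700.00 / 0.06 = 945000.00000
PV of perpetuity: 945000.00000 / (1+0.06)^2 = 841046.63581
Total PV = 5335.17266 + 841046.63581 = 846381.80847

$846381.81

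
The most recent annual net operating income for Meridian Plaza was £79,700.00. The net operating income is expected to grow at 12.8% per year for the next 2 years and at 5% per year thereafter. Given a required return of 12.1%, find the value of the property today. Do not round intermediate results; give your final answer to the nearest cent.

D_1 = 89901.60000
D_2 = 101409.00480
Terminal value at year 2: TV = D_2×(1+g_2)/(r−g_2) = 106479.45504/0.071 = 1499710.63437
P_0 = D_1/(1+r)^1 + D_2/(1+r)^2 + TV/(1+r)^2
    = 80197.68064 + 80698.46901 + 1193428.06288 = 1354324.21254

£1354324.21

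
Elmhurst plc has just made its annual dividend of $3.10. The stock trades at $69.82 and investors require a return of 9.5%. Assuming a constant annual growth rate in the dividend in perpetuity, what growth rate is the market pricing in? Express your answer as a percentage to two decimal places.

4.84%

P = D₀(1+g)/(r−g) ⇒ P(r−g) = D₀(1+g) ⇒ g(P+D₀) = P·r − D₀
g = (P·r − D₀)/(P + D₀) = ($69.82×0.095 − $3.10) / ($69.82 + $3.10) = 0.048449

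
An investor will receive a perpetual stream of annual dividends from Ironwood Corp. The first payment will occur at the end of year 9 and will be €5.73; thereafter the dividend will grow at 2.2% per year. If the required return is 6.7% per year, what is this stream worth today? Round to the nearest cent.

Value at end of year 8: C₁ / (r − g) = €5.73 / (0.067 − 0.022) = €127.3333
Discount to today: PV = €127.3333 / (1 + 0.067)^8 = €127.3333 / 1.680023 = €75.79

€75.79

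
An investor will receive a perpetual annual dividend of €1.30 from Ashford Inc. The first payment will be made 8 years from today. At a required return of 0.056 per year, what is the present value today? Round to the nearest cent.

€15.85

Value at end of year 7: C / r = €1.30 / 0.056 = €23.2143
Discount to today: PV = €23.2143 / (1 + 0.056)^7 = €23.2143 / 1.464359 = €15.85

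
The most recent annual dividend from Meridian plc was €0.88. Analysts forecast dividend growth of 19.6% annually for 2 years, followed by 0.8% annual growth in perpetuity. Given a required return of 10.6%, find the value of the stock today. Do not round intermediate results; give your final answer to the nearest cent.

€12.57

D_1 = 1.05248
D_2 = 1.25877
Terminal value at year 2: TV = D_2×(1+g_2)/(r−g_2) = 1.26884/0.098 = 12.94731
P_0 = D_1/(1+r)^1 + D_2/(1+r)^2 + TV/(1+r)^2
    = 0.95161 + 1.02905 + 10.58447 = 12.56513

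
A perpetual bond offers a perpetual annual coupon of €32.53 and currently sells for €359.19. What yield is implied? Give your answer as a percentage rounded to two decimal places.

9.06%

P = C/r ⇒ r = C/P = €32.53/€359.19 = 0.090565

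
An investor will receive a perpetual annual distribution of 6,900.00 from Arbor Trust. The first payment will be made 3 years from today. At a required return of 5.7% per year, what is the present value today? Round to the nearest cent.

108348.84

Value at end of year 2: C / r = 6,900.00 / 0.057 = 121,052.6316
Discount to today: PV = 121,052.6316 / (1 + 0.057)^2 = 121,052.6316 / 1.117249 = 108,348.84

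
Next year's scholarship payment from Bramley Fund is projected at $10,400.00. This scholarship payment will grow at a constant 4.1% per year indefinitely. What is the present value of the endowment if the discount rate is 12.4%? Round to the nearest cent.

$125301.20

Growing perpetuity: P = D₁ / (r − g) = $10,400.0000 / (0.124 − 0.041) = $125,301.20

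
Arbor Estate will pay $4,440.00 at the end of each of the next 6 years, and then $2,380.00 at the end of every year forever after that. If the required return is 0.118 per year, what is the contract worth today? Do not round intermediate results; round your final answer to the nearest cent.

PV of 6-year annuity: $4,440.00 × [1 − (1+0.118)^−6] / 0.118 = 18358.51952
Perpetuity value at year 6: $2,380.00 / 0.118 = 20169.49153
PV of perpetuity: 20169.49153 / (1+0.118)^6 = 10328.66349
Total PV = 18358.51952 + 10328.66349 = 28687.18301

$28687.18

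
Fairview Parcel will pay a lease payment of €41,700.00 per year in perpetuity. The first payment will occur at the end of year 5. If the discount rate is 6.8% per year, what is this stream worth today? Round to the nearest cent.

Value at end of year 4: C / r = €41,700.00 / 0.068 = €613,235.2941
Discount to today: PV = €613,235.2941 / (1 + 0.068)^4 = €613,235.2941 / 1.301023 = €471,348.50

€471348.50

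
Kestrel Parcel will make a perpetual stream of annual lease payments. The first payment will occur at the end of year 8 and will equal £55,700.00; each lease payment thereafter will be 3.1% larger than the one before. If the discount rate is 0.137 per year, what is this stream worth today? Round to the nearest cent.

Value at end of year 7: C₁ / (r − g) = £55,700.00 / (0.137 − 0.031) = £525,471.6981
Discount to today: PV = £525,471.6981 / (1 + 0.137)^7 = £525,471.6981 / 2.456537 = £213,907.53

£213907.53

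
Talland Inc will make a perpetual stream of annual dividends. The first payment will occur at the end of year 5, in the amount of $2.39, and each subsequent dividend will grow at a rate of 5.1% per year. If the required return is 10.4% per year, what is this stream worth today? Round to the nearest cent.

Value at end of year 4: C₁ / (r − g) = $2.39 / (0.104 − 0.051) = $45.0943
Discount to today: PV = $45.0943 / (1 + 0.104)^4 = $45.0943 / 1.485512 = $30.36

$30.36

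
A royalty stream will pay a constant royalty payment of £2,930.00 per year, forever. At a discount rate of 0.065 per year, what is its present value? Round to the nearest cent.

£45076.92

Level perpetuity: PV = C / r = £2,930.00 / 0.065 = £45,076.92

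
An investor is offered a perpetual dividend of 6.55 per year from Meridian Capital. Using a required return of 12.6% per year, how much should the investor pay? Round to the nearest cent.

51.98

Level perpetuity: PV = C / r = 6.55 / 0.126 = 51.98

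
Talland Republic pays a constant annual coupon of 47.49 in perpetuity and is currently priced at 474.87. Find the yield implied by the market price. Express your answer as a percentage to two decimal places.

10.00%

P = C/r ⇒ r = C/P = 47.49/474.87 = 0.100006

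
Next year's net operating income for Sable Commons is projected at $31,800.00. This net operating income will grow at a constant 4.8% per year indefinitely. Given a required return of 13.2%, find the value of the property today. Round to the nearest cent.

$378571.43

Growing perpetuity: P = D₁ / (r − g) = $31,800.0000 / (0.132 − 0.048) = $378,571.43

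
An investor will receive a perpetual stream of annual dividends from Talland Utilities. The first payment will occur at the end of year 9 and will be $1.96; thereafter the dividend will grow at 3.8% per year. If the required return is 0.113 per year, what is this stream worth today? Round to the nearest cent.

Value at end of year 8: C₁ / (r − g) = $1.96 / (0.113 − 0.038) = $26.1333
Discount to today: PV = $26.1333 / (1 + 0.113)^8 = $26.1333 / 2.354840 = $11.10

$11.10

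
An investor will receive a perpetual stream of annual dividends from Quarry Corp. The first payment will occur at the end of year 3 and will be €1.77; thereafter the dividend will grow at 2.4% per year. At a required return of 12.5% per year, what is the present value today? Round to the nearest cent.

€13.85

Value at end of year 2: C₁ / (r − g) = €1.77 / (0.125 − 0.024) = €17.5248
Discount to today: PV = €17.5248 / (1 + 0.125)^2 = €17.5248 / 1.265625 = €13.85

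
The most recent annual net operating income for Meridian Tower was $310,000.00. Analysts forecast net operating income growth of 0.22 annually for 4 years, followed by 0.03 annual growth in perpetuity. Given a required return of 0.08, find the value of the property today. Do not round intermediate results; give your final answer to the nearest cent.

D_1 = 378200.00000
D_2 = 461404.00000
D_3 = 562912.88000
D_4 = 686753.71360
Terminal value at year 4: TV = D_4×(1+g_2)/(r−g_2) = 707356.32501/0.05 = 14147126.50016
P_0 = D_1/(1+r)^1 + D_2/(1+r)^2 + D_3/(1+r)^3 + D_4/(1+r)^4 + TV/(1+r)^4
    = 350185.18519 + 395579.56104 + 446858.39303 + 504784.48101 + 10398560.30891 = 12095967.92918

$12095967.93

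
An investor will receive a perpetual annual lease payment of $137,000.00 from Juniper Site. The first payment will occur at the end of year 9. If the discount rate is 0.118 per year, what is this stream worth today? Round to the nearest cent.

Value at end of year 8: C / r = $137,000.00 / 0.118 = $1,161,016.9492
Discount to today: PV = $1,161,016.9492 / (1 + 0.118)^8 = $1,161,016.9492 / 2.440813 = $475,668.21

$475668.21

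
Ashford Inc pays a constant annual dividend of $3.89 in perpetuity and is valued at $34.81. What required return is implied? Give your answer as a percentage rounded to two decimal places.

11.17%

P = C/r ⇒ r = C/P = $3.89/$34.81 = 0.111749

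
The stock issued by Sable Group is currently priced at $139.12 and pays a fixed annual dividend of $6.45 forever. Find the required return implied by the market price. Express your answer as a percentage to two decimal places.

P = C/r ⇒ r = C/P = $6.45/$139.12 = 0.046363

4.64%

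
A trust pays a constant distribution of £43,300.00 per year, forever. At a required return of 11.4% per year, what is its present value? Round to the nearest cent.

£379824.56

Level perpetuity: PV = C / r = £43,300.00 / 0.114 = £379,824.56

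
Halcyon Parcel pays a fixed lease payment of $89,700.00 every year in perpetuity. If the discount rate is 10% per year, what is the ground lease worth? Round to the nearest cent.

Level perpetuity: PV = C / r = $89,700.00 / 0.1 = $897,000.00

$897000.00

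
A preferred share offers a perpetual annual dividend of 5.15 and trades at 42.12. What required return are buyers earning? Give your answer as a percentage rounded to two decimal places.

P = C/r ⇒ r = C/P = 5.15/42.12 = 0.122270

12.23%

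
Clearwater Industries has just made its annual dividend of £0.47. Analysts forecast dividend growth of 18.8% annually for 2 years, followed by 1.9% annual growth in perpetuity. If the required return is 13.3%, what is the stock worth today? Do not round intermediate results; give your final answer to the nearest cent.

£5.63

D_1 = 0.55836
D_2 = 0.66333
Terminal value at year 2: TV = D_2×(1+g_2)/(r−g_2) = 0.67593/0.114 = 5.92925
P_0 = D_1/(1+r)^1 + D_2/(1+r)^2 + TV/(1+r)^2
    = 0.49282 + 0.51674 + 4.61892 = 5.62847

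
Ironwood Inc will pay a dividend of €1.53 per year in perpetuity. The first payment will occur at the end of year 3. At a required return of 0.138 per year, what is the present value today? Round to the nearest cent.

Value at end of year 2: C / r = €1.53 / 0.138 = €11.0870
Discount to today: PV = €11.0870 / (1 + 0.138)^2 = €11.0870 / 1.295044 = €8.56

€8.56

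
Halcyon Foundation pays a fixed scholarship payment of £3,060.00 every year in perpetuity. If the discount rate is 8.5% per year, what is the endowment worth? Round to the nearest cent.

£36000.00

Level perpetuity: PV = C / r = £3,060.00 / 0.085 = £36,000.00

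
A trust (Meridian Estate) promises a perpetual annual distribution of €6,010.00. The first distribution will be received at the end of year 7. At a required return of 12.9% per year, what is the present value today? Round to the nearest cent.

€22496.82

Value at end of year 6: C / r = €6,010.00 / 0.129 = €46,589.1473
Discount to today: PV = €46,589.1473 / (1 + 0.129)^6 = €46,589.1473 / 2.070922 = €22,496.82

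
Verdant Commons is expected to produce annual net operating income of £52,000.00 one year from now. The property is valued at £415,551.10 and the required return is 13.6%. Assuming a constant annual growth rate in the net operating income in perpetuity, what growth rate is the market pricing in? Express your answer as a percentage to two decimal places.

1.09%

P = D₁/(r−g) ⇒ g = r − D₁/P = 0.136 − £52,000.00/£415,551.10 = 0.010865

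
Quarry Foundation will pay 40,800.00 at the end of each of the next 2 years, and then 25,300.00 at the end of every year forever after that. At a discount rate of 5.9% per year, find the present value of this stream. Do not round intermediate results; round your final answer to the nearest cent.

PV of 2-year annuity: 40,800.00 × [1 − (1+0.059)^−2] / 0.059 = 74907.37694
Perpetuity value at year 2: 25,300.00 / 0.059 = 428813.55932
PV of perpetuity: 428813.55932 / (1+0.059)^2 = 382363.64176
Total PV = 74907.37694 + 382363.64176 = 457271.01870

457271.02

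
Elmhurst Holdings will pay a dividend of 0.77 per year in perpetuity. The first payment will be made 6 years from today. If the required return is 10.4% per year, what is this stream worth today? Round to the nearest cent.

Value at end of year 5: C / r = 0.77 / 0.104 = 7.4038
Discount to today: PV = 7.4038 / (1 + 0.104)^5 = 7.4038 / 1.640006 = 4.51

4.51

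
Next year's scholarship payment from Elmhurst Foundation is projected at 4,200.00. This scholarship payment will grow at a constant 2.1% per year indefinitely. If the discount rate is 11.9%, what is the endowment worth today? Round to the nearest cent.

Growing perpetuity: P = D₁ / (r − g) = 4,200.0000 / (0.119 − 0.021) = 42,857.14

42857.14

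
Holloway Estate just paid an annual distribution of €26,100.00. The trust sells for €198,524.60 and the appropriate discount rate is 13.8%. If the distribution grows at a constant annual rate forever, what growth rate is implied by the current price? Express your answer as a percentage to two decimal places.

0.58%

P = D₀(1+g)/(r−g) ⇒ P(r−g) = D₀(1+g) ⇒ g(P+D₀) = P·r − D₀
g = (P·r − D₀)/(P + D₀) = (€198,524.60×0.138 − €26,100.00) / (€198,524.60 + €26,100.00) = 0.005771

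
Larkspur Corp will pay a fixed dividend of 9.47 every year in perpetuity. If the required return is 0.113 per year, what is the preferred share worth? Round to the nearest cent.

83.81

Level perpetuity: PV = C / r = 9.47 / 0.113 = 83.81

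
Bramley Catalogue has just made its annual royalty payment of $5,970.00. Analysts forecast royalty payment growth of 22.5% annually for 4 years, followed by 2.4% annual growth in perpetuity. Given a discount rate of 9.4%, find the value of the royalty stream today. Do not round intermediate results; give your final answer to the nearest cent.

D_1 = 7313.25000
D_2 = 8958.73125
D_3 = 10974.44578
D_4 = 13443.69608
Terminal value at year 4: TV = D_4×(1+g_2)/(r−g_2) = 13766.34479/0.07 = 196662.06840
P_0 = D_1/(1+r)^1 + D_2/(1+r)^2 + D_3/(1+r)^3 + D_4/(1+r)^4 + TV/(1+r)^4
    = 6684.87203 + 7485.34574 + 8381.67141 + 9385.32677 + 137293.92298 = 169231.13893

$169231.14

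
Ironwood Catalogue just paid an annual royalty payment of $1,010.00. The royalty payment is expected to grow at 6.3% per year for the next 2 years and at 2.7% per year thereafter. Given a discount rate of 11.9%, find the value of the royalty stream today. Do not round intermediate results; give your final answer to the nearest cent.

$12045.33

D_1 = 1073.63000
D_2 = 1141.26869
Terminal value at year 2: TV = D_2×(1+g_2)/(r−g_2) = 1172.08294/0.092 = 12740.03201
P_0 = D_1/(1+r)^1 + D_2/(1+r)^2 + TV/(1+r)^2
    = 959.45487 + 911.43926 + 10174.43604 = 12045.33017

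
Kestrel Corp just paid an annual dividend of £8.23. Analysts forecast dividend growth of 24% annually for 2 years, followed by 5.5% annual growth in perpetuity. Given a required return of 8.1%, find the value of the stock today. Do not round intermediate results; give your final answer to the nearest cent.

£459.68

D_1 = 10.20520
D_2 = 12.65445
Terminal value at year 2: TV = D_2×(1+g_2)/(r−g_2) = 13.35044/0.026 = 513.47856
P_0 = D_1/(1+r)^1 + D_2/(1+r)^2 + TV/(1+r)^2
    = 9.44052 + 10.82909 + 439.41100 = 459.68061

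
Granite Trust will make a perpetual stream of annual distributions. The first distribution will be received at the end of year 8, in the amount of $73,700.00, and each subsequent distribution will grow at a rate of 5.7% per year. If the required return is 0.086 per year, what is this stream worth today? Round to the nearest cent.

Value at end of year 7: C₁ / (r − g) = $73,700.00 / (0.086 − 0.057) = $2,541,379.3103
Discount to today: PV = $2,541,379.3103 / (1 + 0.086)^7 = $2,541,379.3103 / 1.781594 = $1,426,463.66

$1426463.66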